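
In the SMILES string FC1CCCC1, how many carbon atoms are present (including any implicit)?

5

The symbol for carbon appears 5 times in the SMILES.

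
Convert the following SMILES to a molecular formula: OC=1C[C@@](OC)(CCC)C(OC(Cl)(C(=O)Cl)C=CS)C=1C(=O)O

Heavy atoms from the SMILES: 14 C, 2 Cl, 6 O, 1 S.
Implicit hydrogens by atom environment:
  6 × C: no H
  4 × O: no H
  3 × C: 2 H each → 6
  3 × C: 1 H each → 3
  2 × C: 3 H each → 6
  2 × Cl: no H
  2 × O: 1 H each → 2
  1 × S: 1 H
  Total hydrogens = 18.
Molecular formula: C14H18Cl2O6S

C14H18Cl2O6S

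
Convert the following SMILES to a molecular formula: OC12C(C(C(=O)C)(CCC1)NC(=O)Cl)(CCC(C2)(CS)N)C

C15H25ClN2O3S

Heavy atoms from the SMILES: 15 C, 1 Cl, 2 N, 3 O, 1 S.
Implicit hydrogens by atom environment:
  7 × C: 2 H each → 14
  6 × C: no H
  2 × C: 3 H each → 6
  2 × O: no H
  1 × Cl: no H
  1 × N: 2 H
  1 × N: 1 H
  1 × O: 1 H
  1 × S: 1 H
  Total hydrogens = 25.
Molecular formula: C15H25ClN2O3S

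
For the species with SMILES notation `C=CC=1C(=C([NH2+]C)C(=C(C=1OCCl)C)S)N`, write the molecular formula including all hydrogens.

Heavy atoms from the SMILES: 11 C, 1 Cl, 2 N, 1 O, 1 S.
Implicit hydrogens by atom environment:
  6 × C (aromatic): no H
  2 × C: 3 H each → 6
  2 × C: 2 H each → 4
  1 × C: 1 H
  1 × Cl: no H
  1 × N (charge +1): 2 H
  1 × N: 2 H
  1 × O: no H
  1 × S: 1 H
  Total hydrogens = 16.
Net charge +1.
Molecular formula: C11H16ClN2OS+

C11H16ClN2OS+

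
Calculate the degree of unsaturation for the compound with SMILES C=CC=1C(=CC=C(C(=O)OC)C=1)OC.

6

Molecular formula from the SMILES: C11H12O3.
DoU = (2C + 2 + N − H − X)/2 = (2·11 + 2 + 0 − 12 − 0)/2 = 12/2 = 6.
(Structurally: 1 ring(s) + 5 π bond(s) = 6.)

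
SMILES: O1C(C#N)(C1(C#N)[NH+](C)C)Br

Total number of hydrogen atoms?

Hydrogens are implicit in SMILES; fill each atom to its normal valence:
  4 × C: no H
  2 × C: 3 H each → 6
  2 × N: no H
  1 × Br: no H
  1 × N (charge +1): 1 H
  1 × O: no H
  Total hydrogens = 7.

7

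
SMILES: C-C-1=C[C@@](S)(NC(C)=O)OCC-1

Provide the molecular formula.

Heavy atoms from the SMILES: 8 C, 1 N, 2 O, 1 S.
Implicit hydrogens by atom environment:
  3 × C: no H
  2 × C: 3 H each → 6
  2 × C: 2 H each → 4
  2 × O: no H
  1 × C: 1 H
  1 × N: 1 H
  1 × S: 1 H
  Total hydrogens = 13.
Molecular formula: C8H13NO2S

C8H13NO2S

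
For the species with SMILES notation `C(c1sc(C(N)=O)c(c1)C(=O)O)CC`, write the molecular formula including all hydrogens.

C9H11NO3S

Heavy atoms from the SMILES: 9 C, 1 N, 3 O, 1 S.
Implicit hydrogens by atom environment:
  3 × C (aromatic): no H
  2 × C: 2 H each → 4
  2 × C: no H
  2 × O: no H
  1 × C: 3 H
  1 × C (aromatic): 1 H
  1 × N: 2 H
  1 × O: 1 H
  1 × S (aromatic): no H
  Total hydrogens = 11.
Molecular formula: C9H11NO3S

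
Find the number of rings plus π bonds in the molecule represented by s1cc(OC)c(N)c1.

Molecular formula from the SMILES: C5H7NOS.
DoU = (2C + 2 + N − H − X)/2 = (2·5 + 2 + 1 − 7 − 0)/2 = 6/2 = 3.
(Structurally: 1 ring(s) + 2 π bond(s) = 3.)

3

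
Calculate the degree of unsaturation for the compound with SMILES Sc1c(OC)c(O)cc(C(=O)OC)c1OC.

Molecular formula from the SMILES: C10H12O5S.
DoU = (2C + 2 + N − H − X)/2 = (2·10 + 2 + 0 − 12 − 0)/2 = 10/2 = 5.
(Structurally: 1 ring(s) + 4 π bond(s) = 5.)

5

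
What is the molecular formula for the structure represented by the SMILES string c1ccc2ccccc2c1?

C10H8

Heavy atoms from the SMILES: 10 C.
Implicit hydrogens by atom environment:
  8 × C (aromatic): 1 H each → 8
  2 × C (aromatic): no H
  Total hydrogens = 8.
Molecular formula: C10H8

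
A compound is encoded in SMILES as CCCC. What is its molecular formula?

C4H10

Heavy atoms from the SMILES: 4 C.
Implicit hydrogens by atom environment:
  2 × C: 3 H each → 6
  2 × C: 2 H each → 4
  Total hydrogens = 10.
Molecular formula: C4H10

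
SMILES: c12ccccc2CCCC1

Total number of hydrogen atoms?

Hydrogens are implicit in SMILES; fill each atom to its normal valence:
  4 × C: 2 H each → 8
  4 × C (aromatic): 1 H each → 4
  2 × C (aromatic): no H
  Total hydrogens = 12.

12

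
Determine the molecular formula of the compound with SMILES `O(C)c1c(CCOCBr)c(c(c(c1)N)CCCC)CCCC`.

C18H30BrNO2

Heavy atoms from the SMILES: 1 Br, 18 C, 1 N, 2 O.
Implicit hydrogens by atom environment:
  9 × C: 2 H each → 18
  5 × C (aromatic): no H
  3 × C: 3 H each → 9
  2 × O: no H
  1 × Br: no H
  1 × C (aromatic): 1 H
  1 × N: 2 H
  Total hydrogens = 30.
Molecular formula: C18H30BrNO2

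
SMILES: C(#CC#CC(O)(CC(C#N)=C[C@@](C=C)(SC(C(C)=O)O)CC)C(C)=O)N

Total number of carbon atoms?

The symbol for carbon appears 19 times in the SMILES.

19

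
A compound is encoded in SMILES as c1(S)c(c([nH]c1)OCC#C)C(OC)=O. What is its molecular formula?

Heavy atoms from the SMILES: 9 C, 1 N, 3 O, 1 S.
Implicit hydrogens by atom environment:
  3 × C (aromatic): no H
  3 × O: no H
  2 × C: no H
  1 × C: 3 H
  1 × C: 2 H
  1 × C (aromatic): 1 H
  1 × C: 1 H
  1 × N (aromatic): 1 H
  1 × S: 1 H
  Total hydrogens = 9.
Molecular formula: C9H9NO3S

C9H9NO3S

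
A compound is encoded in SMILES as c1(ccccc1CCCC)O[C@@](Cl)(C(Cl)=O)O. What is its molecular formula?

C12H14Cl2O3

Heavy atoms from the SMILES: 12 C, 2 Cl, 3 O.
Implicit hydrogens by atom environment:
  4 × C (aromatic): 1 H each → 4
  3 × C: 2 H each → 6
  2 × C: no H
  2 × C (aromatic): no H
  2 × Cl: no H
  2 × O: no H
  1 × C: 3 H
  1 × O: 1 H
  Total hydrogens = 14.
Molecular formula: C12H14Cl2O3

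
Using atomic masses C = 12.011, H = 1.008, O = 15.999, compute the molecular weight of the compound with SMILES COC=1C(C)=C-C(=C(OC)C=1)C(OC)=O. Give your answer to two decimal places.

Molecular formula: C11H14O4.
M = 11×12.011 + 14×1.008 + 4×15.999 = 210.23 g/mol.

210.23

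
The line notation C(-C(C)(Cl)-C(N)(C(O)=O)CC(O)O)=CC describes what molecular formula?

C9H16ClNO4

Heavy atoms from the SMILES: 9 C, 1 Cl, 1 N, 4 O.
Implicit hydrogens by atom environment:
  3 × C: 1 H each → 3
  3 × C: no H
  3 × O: 1 H each → 3
  2 × C: 3 H each → 6
  1 × C: 2 H
  1 × Cl: no H
  1 × N: 2 H
  1 × O: no H
  Total hydrogens = 16.
Molecular formula: C9H16ClNO4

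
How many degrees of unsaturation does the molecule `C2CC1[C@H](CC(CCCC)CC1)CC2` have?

2

Molecular formula from the SMILES: C14H26.
DoU = (2C + 2 + N − H − X)/2 = (2·14 + 2 + 0 − 26 − 0)/2 = 4/2 = 2.
(Structurally: 2 ring(s) + 0 π bond(s) = 2.)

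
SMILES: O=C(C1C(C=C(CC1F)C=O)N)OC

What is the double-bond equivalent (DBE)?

Molecular formula from the SMILES: C9H12FNO3.
DoU = (2C + 2 + N − H − X)/2 = (2·9 + 2 + 1 − 12 − 1)/2 = 8/2 = 4.
(Structurally: 1 ring(s) + 3 π bond(s) = 4.)

4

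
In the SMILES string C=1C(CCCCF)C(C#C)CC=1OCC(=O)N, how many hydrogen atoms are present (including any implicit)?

Hydrogens are implicit in SMILES; fill each atom to its normal valence:
  6 × C: 2 H each → 12
  4 × C: 1 H each → 4
  3 × C: no H
  2 × O: no H
  1 × F: no H
  1 × N: 2 H
  Total hydrogens = 18.

18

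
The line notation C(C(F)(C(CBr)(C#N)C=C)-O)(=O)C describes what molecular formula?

C8H9BrFNO2

Heavy atoms from the SMILES: 1 Br, 8 C, 1 F, 1 N, 2 O.
Implicit hydrogens by atom environment:
  4 × C: no H
  2 × C: 2 H each → 4
  1 × Br: no H
  1 × C: 3 H
  1 × C: 1 H
  1 × F: no H
  1 × N: no H
  1 × O: 1 H
  1 × O: no H
  Total hydrogens = 9.
Molecular formula: C8H9BrFNO2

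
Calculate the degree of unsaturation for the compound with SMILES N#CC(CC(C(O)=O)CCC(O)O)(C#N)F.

Molecular formula from the SMILES: C9H11FN2O4.
DoU = (2C + 2 + N − H − X)/2 = (2·9 + 2 + 2 − 11 − 1)/2 = 10/2 = 5.
(Structurally: 0 ring(s) + 5 π bond(s) = 5.)

5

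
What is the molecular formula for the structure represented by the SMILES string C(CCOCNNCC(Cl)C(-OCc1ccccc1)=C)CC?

Heavy atoms from the SMILES: 17 C, 1 Cl, 2 N, 2 O.
Implicit hydrogens by atom environment:
  8 × C: 2 H each → 16
  5 × C (aromatic): 1 H each → 5
  2 × N: 1 H each → 2
  2 × O: no H
  1 × C: 3 H
  1 × C: 1 H
  1 × C: no H
  1 × C (aromatic): no H
  1 × Cl: no H
  Total hydrogens = 27.
Molecular formula: C17H27ClN2O2

C17H27ClN2O2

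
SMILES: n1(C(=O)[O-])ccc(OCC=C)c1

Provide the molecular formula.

C8H8NO3-

Heavy atoms from the SMILES: 8 C, 1 N, 3 O.
Implicit hydrogens by atom environment:
  3 × C (aromatic): 1 H each → 3
  2 × C: 2 H each → 4
  2 × O: no H
  1 × C: 1 H
  1 × C (aromatic): no H
  1 × C: no H
  1 × N (aromatic): no H
  1 × O (charge -1): no H
  Total hydrogens = 8.
Net charge -1.
Molecular formula: C8H8NO3-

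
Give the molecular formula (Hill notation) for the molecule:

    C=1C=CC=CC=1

C6H6

Heavy atoms from the SMILES: 6 C.
Implicit hydrogens by atom environment:
  6 × C (aromatic): 1 H each → 6
  Total hydrogens = 6.
Molecular formula: C6H6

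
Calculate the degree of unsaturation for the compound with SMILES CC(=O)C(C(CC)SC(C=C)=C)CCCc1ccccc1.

Molecular formula from the SMILES: C19H26OS.
DoU = (2C + 2 + N − H − X)/2 = (2·19 + 2 + 0 − 26 − 0)/2 = 14/2 = 7.
(Structurally: 1 ring(s) + 6 π bond(s) = 7.)

7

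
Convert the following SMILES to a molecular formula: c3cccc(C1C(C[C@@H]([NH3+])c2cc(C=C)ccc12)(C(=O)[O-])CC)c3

Heavy atoms from the SMILES: 21 C, 1 N, 2 O.
Implicit hydrogens by atom environment:
  8 × C (aromatic): 1 H each → 8
  4 × C (aromatic): no H
  3 × C: 2 H each → 6
  3 × C: 1 H each → 3
  2 × C: no H
  1 × C: 3 H
  1 × N (charge +1): 3 H
  1 × O: no H
  1 × O (charge -1): no H
  Total hydrogens = 23.
Molecular formula: C21H23NO2

C21H23NO2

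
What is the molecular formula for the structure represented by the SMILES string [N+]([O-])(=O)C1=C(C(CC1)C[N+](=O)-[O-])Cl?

Heavy atoms from the SMILES: 6 C, 1 Cl, 2 N, 4 O.
Implicit hydrogens by atom environment:
  3 × C: 2 H each → 6
  2 × C: no H
  2 × N (charge +1): no H
  2 × O: no H
  2 × O (charge -1): no H
  1 × C: 1 H
  1 × Cl: no H
  Total hydrogens = 7.
Molecular formula: C6H7ClN2O4

C6H7ClN2O4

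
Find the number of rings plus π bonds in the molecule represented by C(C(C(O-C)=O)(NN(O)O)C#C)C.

3

Molecular formula from the SMILES: C7H12N2O4.
DoU = (2C + 2 + N − H − X)/2 = (2·7 + 2 + 2 − 12 − 0)/2 = 6/2 = 3.
(Structurally: 0 ring(s) + 3 π bond(s) = 3.)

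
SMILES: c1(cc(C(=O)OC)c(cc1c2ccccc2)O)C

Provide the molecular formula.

C15H14O3

Heavy atoms from the SMILES: 15 C, 3 O.
Implicit hydrogens by atom environment:
  7 × C (aromatic): 1 H each → 7
  5 × C (aromatic): no H
  2 × C: 3 H each → 6
  2 × O: no H
  1 × C: no H
  1 × O: 1 H
  Total hydrogens = 14.
Molecular formula: C15H14O3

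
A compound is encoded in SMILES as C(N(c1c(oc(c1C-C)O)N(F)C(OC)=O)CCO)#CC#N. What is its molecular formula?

C13H14FN3O5

Heavy atoms from the SMILES: 13 C, 1 F, 3 N, 5 O.
Implicit hydrogens by atom environment:
  4 × C (aromatic): no H
  4 × C: no H
  3 × C: 2 H each → 6
  3 × N: no H
  2 × C: 3 H each → 6
  2 × O: 1 H each → 2
  2 × O: no H
  1 × F: no H
  1 × O (aromatic): no H
  Total hydrogens = 14.
Molecular formula: C13H14FN3O5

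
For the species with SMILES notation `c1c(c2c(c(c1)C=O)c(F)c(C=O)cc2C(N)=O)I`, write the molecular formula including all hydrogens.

Heavy atoms from the SMILES: 13 C, 1 F, 1 I, 1 N, 3 O.
Implicit hydrogens by atom environment:
  7 × C (aromatic): no H
  3 × C (aromatic): 1 H each → 3
  3 × O: no H
  2 × C: 1 H each → 2
  1 × C: no H
  1 × F: no H
  1 × I: no H
  1 × N: 2 H
  Total hydrogens = 7.
Molecular formula: C13H7FINO3

C13H7FINO3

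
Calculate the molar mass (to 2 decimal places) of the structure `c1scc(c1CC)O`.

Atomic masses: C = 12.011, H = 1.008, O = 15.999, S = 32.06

Molecular formula: C6H8OS.
M = 6×12.011 + 8×1.008 + 1×15.999 + 1×32.06 = 128.19 g/mol.

128.19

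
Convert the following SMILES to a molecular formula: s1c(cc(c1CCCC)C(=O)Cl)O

Heavy atoms from the SMILES: 9 C, 1 Cl, 2 O, 1 S.
Implicit hydrogens by atom environment:
  3 × C: 2 H each → 6
  3 × C (aromatic): no H
  1 × C: 3 H
  1 × C (aromatic): 1 H
  1 × C: no H
  1 × Cl: no H
  1 × O: 1 H
  1 × O: no H
  1 × S (aromatic): no H
  Total hydrogens = 11.
Molecular formula: C9H11ClO2S

C9H11ClO2S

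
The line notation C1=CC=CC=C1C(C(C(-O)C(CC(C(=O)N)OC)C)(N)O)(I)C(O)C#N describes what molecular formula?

Heavy atoms from the SMILES: 17 C, 1 I, 3 N, 5 O.
Implicit hydrogens by atom environment:
  5 × C (aromatic): 1 H each → 5
  4 × C: 1 H each → 4
  4 × C: no H
  3 × O: 1 H each → 3
  2 × C: 3 H each → 6
  2 × N: 2 H each → 4
  2 × O: no H
  1 × C: 2 H
  1 × C (aromatic): no H
  1 × I: no H
  1 × N: no H
  Total hydrogens = 24.
Molecular formula: C17H24IN3O5

C17H24IN3O5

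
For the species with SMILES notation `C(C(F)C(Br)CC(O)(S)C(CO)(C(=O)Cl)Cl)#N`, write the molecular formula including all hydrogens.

Heavy atoms from the SMILES: 1 Br, 8 C, 2 Cl, 1 F, 1 N, 3 O, 1 S.
Implicit hydrogens by atom environment:
  4 × C: no H
  2 × C: 2 H each → 4
  2 × C: 1 H each → 2
  2 × Cl: no H
  2 × O: 1 H each → 2
  1 × Br: no H
  1 × F: no H
  1 × N: no H
  1 × O: no H
  1 × S: 1 H
  Total hydrogens = 9.
Molecular formula: C8H9BrCl2FNO3S

C8H9BrCl2FNO3S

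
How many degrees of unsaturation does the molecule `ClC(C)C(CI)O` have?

0

Molecular formula from the SMILES: C4H8ClIO.
DoU = (2C + 2 + N − H − X)/2 = (2·4 + 2 + 0 − 8 − 2)/2 = 0/2 = 0.
(Structurally: 0 ring(s) + 0 π bond(s) = 0.)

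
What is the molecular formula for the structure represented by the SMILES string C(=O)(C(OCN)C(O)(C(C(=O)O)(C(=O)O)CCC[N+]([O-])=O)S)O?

C10H16N2O10S

Heavy atoms from the SMILES: 10 C, 2 N, 10 O, 1 S.
Implicit hydrogens by atom environment:
  5 × C: no H
  5 × O: no H
  4 × C: 2 H each → 8
  4 × O: 1 H each → 4
  1 × C: 1 H
  1 × N: 2 H
  1 × N (charge +1): no H
  1 × O (charge -1): no H
  1 × S: 1 H
  Total hydrogens = 16.
Molecular formula: C10H16N2O10S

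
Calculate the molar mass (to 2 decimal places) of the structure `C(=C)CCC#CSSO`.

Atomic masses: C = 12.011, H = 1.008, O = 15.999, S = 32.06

Molecular formula: C6H8OS2.
M = 6×12.011 + 8×1.008 + 1×15.999 + 2×32.06 = 160.25 g/mol.

160.25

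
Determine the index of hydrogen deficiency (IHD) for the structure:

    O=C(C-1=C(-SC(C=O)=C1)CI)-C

5

Molecular formula from the SMILES: C8H7IO2S.
DoU = (2C + 2 + N − H − X)/2 = (2·8 + 2 + 0 − 7 − 1)/2 = 10/2 = 5.
(Structurally: 1 ring(s) + 4 π bond(s) = 5.)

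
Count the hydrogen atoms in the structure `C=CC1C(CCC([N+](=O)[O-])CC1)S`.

15

Hydrogens are implicit in SMILES; fill each atom to its normal valence:
  5 × C: 2 H each → 10
  4 × C: 1 H each → 4
  1 × N (charge +1): no H
  1 × O: no H
  1 × O (charge -1): no H
  1 × S: 1 H
  Total hydrogens = 15.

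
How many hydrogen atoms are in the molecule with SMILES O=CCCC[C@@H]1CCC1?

14

Hydrogens are implicit in SMILES; fill each atom to its normal valence:
  6 × C: 2 H each → 12
  2 × C: 1 H each → 2
  1 × O: no H
  Total hydrogens = 14.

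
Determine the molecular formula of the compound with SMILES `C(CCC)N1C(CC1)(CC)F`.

C9H18FN

Heavy atoms from the SMILES: 9 C, 1 F, 1 N.
Implicit hydrogens by atom environment:
  6 × C: 2 H each → 12
  2 × C: 3 H each → 6
  1 × C: no H
  1 × F: no H
  1 × N: no H
  Total hydrogens = 18.
Molecular formula: C9H18FN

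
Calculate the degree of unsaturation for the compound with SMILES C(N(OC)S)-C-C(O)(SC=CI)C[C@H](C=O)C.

2

Molecular formula from the SMILES: C10H18INO3S2.
DoU = (2C + 2 + N − H − X)/2 = (2·10 + 2 + 1 − 18 − 1)/2 = 4/2 = 2.
(Structurally: 0 ring(s) + 2 π bond(s) = 2.)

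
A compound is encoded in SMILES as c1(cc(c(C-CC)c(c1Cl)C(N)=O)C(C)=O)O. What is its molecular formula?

Heavy atoms from the SMILES: 12 C, 1 Cl, 1 N, 3 O.
Implicit hydrogens by atom environment:
  5 × C (aromatic): no H
  2 × C: 3 H each → 6
  2 × C: 2 H each → 4
  2 × C: no H
  2 × O: no H
  1 × C (aromatic): 1 H
  1 × Cl: no H
  1 × N: 2 H
  1 × O: 1 H
  Total hydrogens = 14.
Molecular formula: C12H14ClNO3

C12H14ClNO3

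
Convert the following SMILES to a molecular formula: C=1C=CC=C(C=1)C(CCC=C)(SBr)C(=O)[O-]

Heavy atoms from the SMILES: 1 Br, 12 C, 2 O, 1 S.
Implicit hydrogens by atom environment:
  5 × C (aromatic): 1 H each → 5
  3 × C: 2 H each → 6
  2 × C: no H
  1 × Br: no H
  1 × C: 1 H
  1 × C (aromatic): no H
  1 × O: no H
  1 × O (charge -1): no H
  1 × S: no H
  Total hydrogens = 12.
Net charge -1.
Molecular formula: C12H12BrO2S-

C12H12BrO2S-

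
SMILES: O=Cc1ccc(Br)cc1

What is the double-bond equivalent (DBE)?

Molecular formula from the SMILES: C7H5BrO.
DoU = (2C + 2 + N − H − X)/2 = (2·7 + 2 + 0 − 5 − 1)/2 = 10/2 = 5.
(Structurally: 1 ring(s) + 4 π bond(s) = 5.)

5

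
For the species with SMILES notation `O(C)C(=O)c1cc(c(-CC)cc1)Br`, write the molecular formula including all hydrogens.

Heavy atoms from the SMILES: 1 Br, 10 C, 2 O.
Implicit hydrogens by atom environment:
  3 × C (aromatic): 1 H each → 3
  3 × C (aromatic): no H
  2 × C: 3 H each → 6
  2 × O: no H
  1 × Br: no H
  1 × C: 2 H
  1 × C: no H
  Total hydrogens = 11.
Molecular formula: C10H11BrO2

C10H11BrO2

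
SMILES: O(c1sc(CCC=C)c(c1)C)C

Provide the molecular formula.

C10H14OS

Heavy atoms from the SMILES: 10 C, 1 O, 1 S.
Implicit hydrogens by atom environment:
  3 × C: 2 H each → 6
  3 × C (aromatic): no H
  2 × C: 3 H each → 6
  1 × C (aromatic): 1 H
  1 × C: 1 H
  1 × O: no H
  1 × S (aromatic): no H
  Total hydrogens = 14.
Molecular formula: C10H14OS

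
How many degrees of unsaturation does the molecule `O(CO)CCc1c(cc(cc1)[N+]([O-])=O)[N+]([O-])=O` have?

6

Molecular formula from the SMILES: C9H10N2O6.
DoU = (2C + 2 + N − H − X)/2 = (2·9 + 2 + 2 − 10 − 0)/2 = 12/2 = 6.
(Structurally: 1 ring(s) + 5 π bond(s) = 6.)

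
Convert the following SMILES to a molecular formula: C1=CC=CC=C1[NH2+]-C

C7H10N+

Heavy atoms from the SMILES: 7 C, 1 N.
Implicit hydrogens by atom environment:
  5 × C (aromatic): 1 H each → 5
  1 × C: 3 H
  1 × C (aromatic): no H
  1 × N (charge +1): 2 H
  Total hydrogens = 10.
Net charge +1.
Molecular formula: C7H10N+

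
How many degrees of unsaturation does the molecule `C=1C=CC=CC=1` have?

Molecular formula from the SMILES: C6H6.
DoU = (2C + 2 + N − H − X)/2 = (2·6 + 2 + 0 − 6 − 0)/2 = 8/2 = 4.
(Structurally: 1 ring(s) + 3 π bond(s) = 4.)

4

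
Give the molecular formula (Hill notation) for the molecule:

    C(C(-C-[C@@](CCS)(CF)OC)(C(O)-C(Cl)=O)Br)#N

C10H14BrClFNO3S

Heavy atoms from the SMILES: 1 Br, 10 C, 1 Cl, 1 F, 1 N, 3 O, 1 S.
Implicit hydrogens by atom environment:
  4 × C: 2 H each → 8
  4 × C: no H
  2 × O: no H
  1 × Br: no H
  1 × C: 3 H
  1 × C: 1 H
  1 × Cl: no H
  1 × F: no H
  1 × N: no H
  1 × O: 1 H
  1 × S: 1 H
  Total hydrogens = 14.
Molecular formula: C10H14BrClFNO3S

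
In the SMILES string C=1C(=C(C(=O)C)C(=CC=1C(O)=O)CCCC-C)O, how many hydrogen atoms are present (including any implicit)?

Hydrogens are implicit in SMILES; fill each atom to its normal valence:
  4 × C: 2 H each → 8
  4 × C (aromatic): no H
  2 × C: 3 H each → 6
  2 × C (aromatic): 1 H each → 2
  2 × C: no H
  2 × O: 1 H each → 2
  2 × O: no H
  Total hydrogens = 18.

18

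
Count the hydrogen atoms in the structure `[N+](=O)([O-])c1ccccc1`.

5

Hydrogens are implicit in SMILES; fill each atom to its normal valence:
  5 × C (aromatic): 1 H each → 5
  1 × C (aromatic): no H
  1 × N (charge +1): no H
  1 × O: no H
  1 × O (charge -1): no H
  Total hydrogens = 5.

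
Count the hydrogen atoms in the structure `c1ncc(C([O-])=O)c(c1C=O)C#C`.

Hydrogens are implicit in SMILES; fill each atom to its normal valence:
  3 × C (aromatic): no H
  2 × C (aromatic): 1 H each → 2
  2 × C: 1 H each → 2
  2 × C: no H
  2 × O: no H
  1 × N (aromatic): no H
  1 × O (charge -1): no H
  Total hydrogens = 4.

4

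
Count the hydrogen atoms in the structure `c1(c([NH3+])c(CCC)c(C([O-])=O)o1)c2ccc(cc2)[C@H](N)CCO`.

Hydrogens are implicit in SMILES; fill each atom to its normal valence:
  6 × C (aromatic): no H
  4 × C: 2 H each → 8
  4 × C (aromatic): 1 H each → 4
  1 × C: 3 H
  1 × C: 1 H
  1 × C: no H
  1 × N (charge +1): 3 H
  1 × N: 2 H
  1 × O: 1 H
  1 × O (aromatic): no H
  1 × O: no H
  1 × O (charge -1): no H
  Total hydrogens = 22.

22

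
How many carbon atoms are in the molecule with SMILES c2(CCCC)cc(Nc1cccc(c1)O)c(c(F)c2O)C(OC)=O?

The symbol for carbon appears 18 times in the SMILES. Lowercase c denotes aromatic carbon and counts toward C.

18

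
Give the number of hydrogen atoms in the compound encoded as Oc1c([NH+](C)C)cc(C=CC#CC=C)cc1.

Hydrogens are implicit in SMILES; fill each atom to its normal valence:
  3 × C (aromatic): 1 H each → 3
  3 × C: 1 H each → 3
  3 × C (aromatic): no H
  2 × C: 3 H each → 6
  2 × C: no H
  1 × C: 2 H
  1 × N (charge +1): 1 H
  1 × O: 1 H
  Total hydrogens = 16.

16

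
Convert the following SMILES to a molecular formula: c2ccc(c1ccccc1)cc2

Heavy atoms from the SMILES: 12 C.
Implicit hydrogens by atom environment:
  10 × C (aromatic): 1 H each → 10
  2 × C (aromatic): no H
  Total hydrogens = 10.
Molecular formula: C12H10

C12H10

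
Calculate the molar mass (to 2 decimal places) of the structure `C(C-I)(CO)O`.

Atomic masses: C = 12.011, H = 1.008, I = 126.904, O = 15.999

201.99

Molecular formula: C3H7IO2.
M = 3×12.011 + 7×1.008 + 1×126.904 + 2×15.999 = 201.99 g/mol.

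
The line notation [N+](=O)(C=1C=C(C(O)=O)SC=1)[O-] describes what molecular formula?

C5H3NO4S

Heavy atoms from the SMILES: 5 C, 1 N, 4 O, 1 S.
Implicit hydrogens by atom environment:
  2 × C (aromatic): 1 H each → 2
  2 × C (aromatic): no H
  2 × O: no H
  1 × C: no H
  1 × N (charge +1): no H
  1 × O: 1 H
  1 × O (charge -1): no H
  1 × S (aromatic): no H
  Total hydrogens = 3.
Molecular formula: C5H3NO4S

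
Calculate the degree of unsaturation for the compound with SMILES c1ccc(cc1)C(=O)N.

Molecular formula from the SMILES: C7H7NO.
DoU = (2C + 2 + N − H − X)/2 = (2·7 + 2 + 1 − 7 − 0)/2 = 10/2 = 5.
(Structurally: 1 ring(s) + 4 π bond(s) = 5.)

5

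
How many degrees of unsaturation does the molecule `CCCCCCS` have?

Molecular formula from the SMILES: C6H14S.
DoU = (2C + 2 + N − H − X)/2 = (2·6 + 2 + 0 − 14 − 0)/2 = 0/2 = 0.
(Structurally: 0 ring(s) + 0 π bond(s) = 0.)

0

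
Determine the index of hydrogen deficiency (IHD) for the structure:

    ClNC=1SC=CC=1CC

3

Molecular formula from the SMILES: C6H8ClNS.
DoU = (2C + 2 + N − H − X)/2 = (2·6 + 2 + 1 − 8 − 1)/2 = 6/2 = 3.
(Structurally: 1 ring(s) + 2 π bond(s) = 3.)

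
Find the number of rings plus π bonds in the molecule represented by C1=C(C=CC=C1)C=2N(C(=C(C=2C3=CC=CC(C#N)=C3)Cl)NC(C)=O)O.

14

Molecular formula from the SMILES: C19H14ClN3O2.
DoU = (2C + 2 + N − H − X)/2 = (2·19 + 2 + 3 − 14 − 1)/2 = 28/2 = 14.
(Structurally: 3 ring(s) + 11 π bond(s) = 14.)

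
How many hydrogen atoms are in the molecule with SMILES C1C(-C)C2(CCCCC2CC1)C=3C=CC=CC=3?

24

Hydrogens are implicit in SMILES; fill each atom to its normal valence:
  7 × C: 2 H each → 14
  5 × C (aromatic): 1 H each → 5
  2 × C: 1 H each → 2
  1 × C: 3 H
  1 × C: no H
  1 × C (aromatic): no H
  Total hydrogens = 24.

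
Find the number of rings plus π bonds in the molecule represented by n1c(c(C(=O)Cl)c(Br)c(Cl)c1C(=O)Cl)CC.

Molecular formula from the SMILES: C9H5BrCl3NO2.
DoU = (2C + 2 + N − H − X)/2 = (2·9 + 2 + 1 − 5 − 4)/2 = 12/2 = 6.
(Structurally: 1 ring(s) + 5 π bond(s) = 6.)

6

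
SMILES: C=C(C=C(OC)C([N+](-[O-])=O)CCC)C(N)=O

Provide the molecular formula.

C10H16N2O4

Heavy atoms from the SMILES: 10 C, 2 N, 4 O.
Implicit hydrogens by atom environment:
  3 × C: 2 H each → 6
  3 × C: no H
  3 × O: no H
  2 × C: 3 H each → 6
  2 × C: 1 H each → 2
  1 × N: 2 H
  1 × N (charge +1): no H
  1 × O (charge -1): no H
  Total hydrogens = 16.
Molecular formula: C10H16N2O4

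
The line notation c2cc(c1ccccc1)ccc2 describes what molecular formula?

C12H10

Heavy atoms from the SMILES: 12 C.
Implicit hydrogens by atom environment:
  10 × C (aromatic): 1 H each → 10
  2 × C (aromatic): no H
  Total hydrogens = 10.
Molecular formula: C12H10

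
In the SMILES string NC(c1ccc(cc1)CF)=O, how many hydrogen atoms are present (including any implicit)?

Hydrogens are implicit in SMILES; fill each atom to its normal valence:
  4 × C (aromatic): 1 H each → 4
  2 × C (aromatic): no H
  1 × C: 2 H
  1 × C: no H
  1 × F: no H
  1 × N: 2 H
  1 × O: no H
  Total hydrogens = 8.

8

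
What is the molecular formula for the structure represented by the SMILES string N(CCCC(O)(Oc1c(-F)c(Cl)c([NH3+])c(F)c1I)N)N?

Heavy atoms from the SMILES: 10 C, 1 Cl, 2 F, 1 I, 4 N, 2 O.
Implicit hydrogens by atom environment:
  6 × C (aromatic): no H
  3 × C: 2 H each → 6
  2 × F: no H
  2 × N: 2 H each → 4
  1 × C: no H
  1 × Cl: no H
  1 × I: no H
  1 × N (charge +1): 3 H
  1 × N: 1 H
  1 × O: 1 H
  1 × O: no H
  Total hydrogens = 15.
Net charge +1.
Molecular formula: C10H15ClF2IN4O2+

C10H15ClF2IN4O2+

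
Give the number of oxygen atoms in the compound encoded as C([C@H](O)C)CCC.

The symbol for oxygen appears 1 time in the SMILES.

1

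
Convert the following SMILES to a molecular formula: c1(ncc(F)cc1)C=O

C6H4FNO

Heavy atoms from the SMILES: 6 C, 1 F, 1 N, 1 O.
Implicit hydrogens by atom environment:
  3 × C (aromatic): 1 H each → 3
  2 × C (aromatic): no H
  1 × C: 1 H
  1 × F: no H
  1 × N (aromatic): no H
  1 × O: no H
  Total hydrogens = 4.
Molecular formula: C6H4FNO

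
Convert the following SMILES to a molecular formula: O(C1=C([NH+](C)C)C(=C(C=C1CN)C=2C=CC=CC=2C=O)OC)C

Heavy atoms from the SMILES: 18 C, 2 N, 3 O.
Implicit hydrogens by atom environment:
  7 × C (aromatic): no H
  5 × C (aromatic): 1 H each → 5
  4 × C: 3 H each → 12
  3 × O: no H
  1 × C: 2 H
  1 × C: 1 H
  1 × N: 2 H
  1 × N (charge +1): 1 H
  Total hydrogens = 23.
Net charge +1.
Molecular formula: C18H23N2O3+

C18H23N2O3+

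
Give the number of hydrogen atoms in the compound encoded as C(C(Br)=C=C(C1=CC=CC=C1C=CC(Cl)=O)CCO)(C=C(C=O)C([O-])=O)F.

Hydrogens are implicit in SMILES; fill each atom to its normal valence:
  6 × C: no H
  5 × C: 1 H each → 5
  4 × C (aromatic): 1 H each → 4
  3 × O: no H
  2 × C: 2 H each → 4
  2 × C (aromatic): no H
  1 × Br: no H
  1 × Cl: no H
  1 × F: no H
  1 × O: 1 H
  1 × O (charge -1): no H
  Total hydrogens = 14.

14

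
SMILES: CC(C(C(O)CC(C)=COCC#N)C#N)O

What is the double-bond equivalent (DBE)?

5

Molecular formula from the SMILES: C11H16N2O3.
DoU = (2C + 2 + N − H − X)/2 = (2·11 + 2 + 2 − 16 − 0)/2 = 10/2 = 5.
(Structurally: 0 ring(s) + 5 π bond(s) = 5.)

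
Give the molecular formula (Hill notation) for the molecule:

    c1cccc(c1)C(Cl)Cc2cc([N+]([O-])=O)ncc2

Heavy atoms from the SMILES: 13 C, 1 Cl, 2 N, 2 O.
Implicit hydrogens by atom environment:
  8 × C (aromatic): 1 H each → 8
  3 × C (aromatic): no H
  1 × C: 2 H
  1 × C: 1 H
  1 × Cl: no H
  1 × N (aromatic): no H
  1 × N (charge +1): no H
  1 × O: no H
  1 × O (charge -1): no H
  Total hydrogens = 11.
Molecular formula: C13H11ClN2O2

C13H11ClN2O2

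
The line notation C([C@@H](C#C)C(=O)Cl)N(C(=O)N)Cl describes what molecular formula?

Heavy atoms from the SMILES: 6 C, 2 Cl, 2 N, 2 O.
Implicit hydrogens by atom environment:
  3 × C: no H
  2 × C: 1 H each → 2
  2 × Cl: no H
  2 × O: no H
  1 × C: 2 H
  1 × N: 2 H
  1 × N: no H
  Total hydrogens = 6.
Molecular formula: C6H6Cl2N2O2

C6H6Cl2N2O2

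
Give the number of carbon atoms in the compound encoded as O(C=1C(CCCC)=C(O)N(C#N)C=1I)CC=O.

11

The symbol for carbon appears 11 times in the SMILES.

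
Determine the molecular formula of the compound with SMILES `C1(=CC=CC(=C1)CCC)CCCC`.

C13H20

Heavy atoms from the SMILES: 13 C.
Implicit hydrogens by atom environment:
  5 × C: 2 H each → 10
  4 × C (aromatic): 1 H each → 4
  2 × C: 3 H each → 6
  2 × C (aromatic): no H
  Total hydrogens = 20.
Molecular formula: C13H20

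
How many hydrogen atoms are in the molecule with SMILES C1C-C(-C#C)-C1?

Hydrogens are implicit in SMILES; fill each atom to its normal valence:
  3 × C: 2 H each → 6
  2 × C: 1 H each → 2
  1 × C: no H
  Total hydrogens = 8.

8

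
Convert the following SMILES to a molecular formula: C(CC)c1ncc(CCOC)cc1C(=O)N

C12H18N2O2

Heavy atoms from the SMILES: 12 C, 2 N, 2 O.
Implicit hydrogens by atom environment:
  4 × C: 2 H each → 8
  3 × C (aromatic): no H
  2 × C: 3 H each → 6
  2 × C (aromatic): 1 H each → 2
  2 × O: no H
  1 × C: no H
  1 × N: 2 H
  1 × N (aromatic): no H
  Total hydrogens = 18.
Molecular formula: C12H18N2O2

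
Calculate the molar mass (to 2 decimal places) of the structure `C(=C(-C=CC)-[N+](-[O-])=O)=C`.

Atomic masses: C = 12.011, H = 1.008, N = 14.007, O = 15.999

Molecular formula: C6H7NO2.
M = 6×12.011 + 7×1.008 + 1×14.007 + 2×15.999 = 125.13 g/mol.

125.13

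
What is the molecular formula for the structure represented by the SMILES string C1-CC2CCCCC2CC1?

C10H18

Heavy atoms from the SMILES: 10 C.
Implicit hydrogens by atom environment:
  8 × C: 2 H each → 16
  2 × C: 1 H each → 2
  Total hydrogens = 18.
Molecular formula: C10H18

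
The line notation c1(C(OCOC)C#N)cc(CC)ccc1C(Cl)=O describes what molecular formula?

Heavy atoms from the SMILES: 13 C, 1 Cl, 1 N, 3 O.
Implicit hydrogens by atom environment:
  3 × C (aromatic): 1 H each → 3
  3 × C (aromatic): no H
  3 × O: no H
  2 × C: 3 H each → 6
  2 × C: 2 H each → 4
  2 × C: no H
  1 × C: 1 H
  1 × Cl: no H
  1 × N: no H
  Total hydrogens = 14.
Molecular formula: C13H14ClNO3

C13H14ClNO3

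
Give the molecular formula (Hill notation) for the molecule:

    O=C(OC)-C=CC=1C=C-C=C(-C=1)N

Heavy atoms from the SMILES: 10 C, 1 N, 2 O.
Implicit hydrogens by atom environment:
  4 × C (aromatic): 1 H each → 4
  2 × C: 1 H each → 2
  2 × C (aromatic): no H
  2 × O: no H
  1 × C: 3 H
  1 × C: no H
  1 × N: 2 H
  Total hydrogens = 11.
Molecular formula: C10H11NO2

C10H11NO2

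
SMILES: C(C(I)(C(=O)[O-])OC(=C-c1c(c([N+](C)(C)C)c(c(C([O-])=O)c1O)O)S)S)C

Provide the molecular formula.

Heavy atoms from the SMILES: 16 C, 1 I, 1 N, 7 O, 2 S.
Implicit hydrogens by atom environment:
  6 × C (aromatic): no H
  4 × C: 3 H each → 12
  4 × C: no H
  3 × O: no H
  2 × O: 1 H each → 2
  2 × O (charge -1): no H
  2 × S: 1 H each → 2
  1 × C: 2 H
  1 × C: 1 H
  1 × I: no H
  1 × N (charge +1): no H
  Total hydrogens = 19.
Net charge -1.
Molecular formula: C16H19INO7S2-

C16H19INO7S2-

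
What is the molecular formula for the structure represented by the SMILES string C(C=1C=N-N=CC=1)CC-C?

Heavy atoms from the SMILES: 8 C, 2 N.
Implicit hydrogens by atom environment:
  3 × C: 2 H each → 6
  3 × C (aromatic): 1 H each → 3
  2 × N (aromatic): no H
  1 × C: 3 H
  1 × C (aromatic): no H
  Total hydrogens = 12.
Molecular formula: C8H12N2

C8H12N2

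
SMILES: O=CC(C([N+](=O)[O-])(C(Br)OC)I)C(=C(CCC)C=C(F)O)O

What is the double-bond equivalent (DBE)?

4

Molecular formula from the SMILES: C12H16BrFINO6.
DoU = (2C + 2 + N − H − X)/2 = (2·12 + 2 + 1 − 16 − 3)/2 = 8/2 = 4.
(Structurally: 0 ring(s) + 4 π bond(s) = 4.)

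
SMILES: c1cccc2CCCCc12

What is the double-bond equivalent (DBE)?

5

Molecular formula from the SMILES: C10H12.
DoU = (2C + 2 + N − H − X)/2 = (2·10 + 2 + 0 − 12 − 0)/2 = 10/2 = 5.
(Structurally: 2 ring(s) + 3 π bond(s) = 5.)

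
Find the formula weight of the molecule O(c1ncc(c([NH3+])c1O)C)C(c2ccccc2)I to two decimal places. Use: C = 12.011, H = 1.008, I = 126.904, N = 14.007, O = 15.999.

Molecular formula: C13H14IN2O2+.
M = 13×12.011 + 14×1.008 + 1×126.904 + 2×14.007 + 2×15.999 = 357.17 g/mol.

357.17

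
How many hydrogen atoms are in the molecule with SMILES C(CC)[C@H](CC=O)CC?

16

Hydrogens are implicit in SMILES; fill each atom to its normal valence:
  4 × C: 2 H each → 8
  2 × C: 3 H each → 6
  2 × C: 1 H each → 2
  1 × O: no H
  Total hydrogens = 16.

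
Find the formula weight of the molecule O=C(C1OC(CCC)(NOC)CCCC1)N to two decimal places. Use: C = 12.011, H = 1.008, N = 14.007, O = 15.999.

230.31

Molecular formula: C11H22N2O3.
M = 11×12.011 + 22×1.008 + 2×14.007 + 3×15.999 = 230.31 g/mol.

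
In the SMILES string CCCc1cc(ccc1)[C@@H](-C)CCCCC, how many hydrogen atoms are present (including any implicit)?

Hydrogens are implicit in SMILES; fill each atom to its normal valence:
  6 × C: 2 H each → 12
  4 × C (aromatic): 1 H each → 4
  3 × C: 3 H each → 9
  2 × C (aromatic): no H
  1 × C: 1 H
  Total hydrogens = 26.

26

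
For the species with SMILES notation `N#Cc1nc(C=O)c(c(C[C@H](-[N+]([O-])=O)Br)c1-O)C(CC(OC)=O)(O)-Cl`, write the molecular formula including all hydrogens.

Heavy atoms from the SMILES: 1 Br, 13 C, 1 Cl, 3 N, 7 O.
Implicit hydrogens by atom environment:
  5 × C (aromatic): no H
  4 × O: no H
  3 × C: no H
  2 × C: 2 H each → 4
  2 × C: 1 H each → 2
  2 × O: 1 H each → 2
  1 × Br: no H
  1 × C: 3 H
  1 × Cl: no H
  1 × N (aromatic): no H
  1 × N: no H
  1 × N (charge +1): no H
  1 × O (charge -1): no H
  Total hydrogens = 11.
Molecular formula: C13H11BrClN3O7

C13H11BrClN3O7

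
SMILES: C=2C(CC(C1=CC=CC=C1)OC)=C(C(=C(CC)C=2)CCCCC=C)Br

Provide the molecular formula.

Heavy atoms from the SMILES: 1 Br, 23 C, 1 O.
Implicit hydrogens by atom environment:
  7 × C: 2 H each → 14
  7 × C (aromatic): 1 H each → 7
  5 × C (aromatic): no H
  2 × C: 3 H each → 6
  2 × C: 1 H each → 2
  1 × Br: no H
  1 × O: no H
  Total hydrogens = 29.
Molecular formula: C23H29BrO

C23H29BrO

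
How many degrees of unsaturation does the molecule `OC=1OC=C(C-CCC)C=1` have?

3

Molecular formula from the SMILES: C8H12O2.
DoU = (2C + 2 + N − H − X)/2 = (2·8 + 2 + 0 − 12 − 0)/2 = 6/2 = 3.
(Structurally: 1 ring(s) + 2 π bond(s) = 3.)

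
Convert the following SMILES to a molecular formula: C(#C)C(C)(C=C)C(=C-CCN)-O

C10H15NO

Heavy atoms from the SMILES: 10 C, 1 N, 1 O.
Implicit hydrogens by atom environment:
  3 × C: 2 H each → 6
  3 × C: 1 H each → 3
  3 × C: no H
  1 × C: 3 H
  1 × N: 2 H
  1 × O: 1 H
  Total hydrogens = 15.
Molecular formula: C10H15NO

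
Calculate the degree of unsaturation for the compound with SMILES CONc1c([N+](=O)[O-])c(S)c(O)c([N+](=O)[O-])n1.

Molecular formula from the SMILES: C6H6N4O6S.
DoU = (2C + 2 + N − H − X)/2 = (2·6 + 2 + 4 − 6 − 0)/2 = 12/2 = 6.
(Structurally: 1 ring(s) + 5 π bond(s) = 6.)

6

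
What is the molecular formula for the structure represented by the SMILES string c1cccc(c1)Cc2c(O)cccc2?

Heavy atoms from the SMILES: 13 C, 1 O.
Implicit hydrogens by atom environment:
  9 × C (aromatic): 1 H each → 9
  3 × C (aromatic): no H
  1 × C: 2 H
  1 × O: 1 H
  Total hydrogens = 12.
Molecular formula: C13H12O

C13H12O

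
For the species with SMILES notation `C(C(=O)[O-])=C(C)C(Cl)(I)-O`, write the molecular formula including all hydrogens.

C5H5ClIO3-

Heavy atoms from the SMILES: 5 C, 1 Cl, 1 I, 3 O.
Implicit hydrogens by atom environment:
  3 × C: no H
  1 × C: 3 H
  1 × C: 1 H
  1 × Cl: no H
  1 × I: no H
  1 × O: 1 H
  1 × O: no H
  1 × O (charge -1): no H
  Total hydrogens = 5.
Net charge -1.
Molecular formula: C5H5ClIO3-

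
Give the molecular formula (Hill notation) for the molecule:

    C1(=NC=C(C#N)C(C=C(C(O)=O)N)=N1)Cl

C8H5ClN4O2

Heavy atoms from the SMILES: 8 C, 1 Cl, 4 N, 2 O.
Implicit hydrogens by atom environment:
  3 × C (aromatic): no H
  3 × C: no H
  2 × N (aromatic): no H
  1 × C (aromatic): 1 H
  1 × C: 1 H
  1 × Cl: no H
  1 × N: 2 H
  1 × N: no H
  1 × O: 1 H
  1 × O: no H
  Total hydrogens = 5.
Molecular formula: C8H5ClN4O2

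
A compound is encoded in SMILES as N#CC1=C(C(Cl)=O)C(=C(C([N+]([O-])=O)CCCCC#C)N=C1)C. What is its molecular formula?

Heavy atoms from the SMILES: 15 C, 1 Cl, 3 N, 3 O.
Implicit hydrogens by atom environment:
  4 × C: 2 H each → 8
  4 × C (aromatic): no H
  3 × C: no H
  2 × C: 1 H each → 2
  2 × O: no H
  1 × C: 3 H
  1 × C (aromatic): 1 H
  1 × Cl: no H
  1 × N (aromatic): no H
  1 × N: no H
  1 × N (charge +1): no H
  1 × O (charge -1): no H
  Total hydrogens = 14.
Molecular formula: C15H14ClN3O3

C15H14ClN3O3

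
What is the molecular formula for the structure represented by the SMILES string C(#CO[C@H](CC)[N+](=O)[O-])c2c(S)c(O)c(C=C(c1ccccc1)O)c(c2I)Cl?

Heavy atoms from the SMILES: 19 C, 1 Cl, 1 I, 1 N, 5 O, 1 S.
Implicit hydrogens by atom environment:
  7 × C (aromatic): no H
  5 × C (aromatic): 1 H each → 5
  3 × C: no H
  2 × C: 1 H each → 2
  2 × O: 1 H each → 2
  2 × O: no H
  1 × C: 3 H
  1 × C: 2 H
  1 × Cl: no H
  1 × I: no H
  1 × N (charge +1): no H
  1 × O (charge -1): no H
  1 × S: 1 H
  Total hydrogens = 15.
Molecular formula: C19H15ClINO5S

C19H15ClINO5S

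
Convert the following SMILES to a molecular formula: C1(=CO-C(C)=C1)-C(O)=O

Heavy atoms from the SMILES: 6 C, 3 O.
Implicit hydrogens by atom environment:
  2 × C (aromatic): 1 H each → 2
  2 × C (aromatic): no H
  1 × C: 3 H
  1 × C: no H
  1 × O: 1 H
  1 × O (aromatic): no H
  1 × O: no H
  Total hydrogens = 6.
Molecular formula: C6H6O3

C6H6O3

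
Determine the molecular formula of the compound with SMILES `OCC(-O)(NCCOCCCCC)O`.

C9H21NO4

Heavy atoms from the SMILES: 9 C, 1 N, 4 O.
Implicit hydrogens by atom environment:
  7 × C: 2 H each → 14
  3 × O: 1 H each → 3
  1 × C: 3 H
  1 × C: no H
  1 × N: 1 H
  1 × O: no H
  Total hydrogens = 21.
Molecular formula: C9H21NO4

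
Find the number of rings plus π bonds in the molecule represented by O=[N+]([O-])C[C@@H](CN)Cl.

Molecular formula from the SMILES: C3H7ClN2O2.
DoU = (2C + 2 + N − H − X)/2 = (2·3 + 2 + 2 − 7 − 1)/2 = 2/2 = 1.
(Structurally: 0 ring(s) + 1 π bond(s) = 1.)

1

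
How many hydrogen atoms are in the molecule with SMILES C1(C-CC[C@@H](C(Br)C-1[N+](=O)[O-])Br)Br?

10

Hydrogens are implicit in SMILES; fill each atom to its normal valence:
  4 × C: 1 H each → 4
  3 × Br: no H
  3 × C: 2 H each → 6
  1 × N (charge +1): no H
  1 × O: no H
  1 × O (charge -1): no H
  Total hydrogens = 10.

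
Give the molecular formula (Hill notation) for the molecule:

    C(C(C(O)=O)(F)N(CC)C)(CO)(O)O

Heavy atoms from the SMILES: 7 C, 1 F, 1 N, 5 O.
Implicit hydrogens by atom environment:
  4 × O: 1 H each → 4
  3 × C: no H
  2 × C: 3 H each → 6
  2 × C: 2 H each → 4
  1 × F: no H
  1 × N: no H
  1 × O: no H
  Total hydrogens = 14.
Molecular formula: C7H14FNO5

C7H14FNO5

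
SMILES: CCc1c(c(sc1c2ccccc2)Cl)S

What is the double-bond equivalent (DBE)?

7

Molecular formula from the SMILES: C12H11ClS2.
DoU = (2C + 2 + N − H − X)/2 = (2·12 + 2 + 0 − 11 − 1)/2 = 14/2 = 7.
(Structurally: 2 ring(s) + 5 π bond(s) = 7.)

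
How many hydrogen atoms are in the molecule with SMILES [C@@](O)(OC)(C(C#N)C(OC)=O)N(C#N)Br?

Hydrogens are implicit in SMILES; fill each atom to its normal valence:
  4 × C: no H
  3 × N: no H
  3 × O: no H
  2 × C: 3 H each → 6
  1 × Br: no H
  1 × C: 1 H
  1 × O: 1 H
  Total hydrogens = 8.

8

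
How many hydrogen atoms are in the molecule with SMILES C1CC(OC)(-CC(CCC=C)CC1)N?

23

Hydrogens are implicit in SMILES; fill each atom to its normal valence:
  8 × C: 2 H each → 16
  2 × C: 1 H each → 2
  1 × C: 3 H
  1 × C: no H
  1 × N: 2 H
  1 × O: no H
  Total hydrogens = 23.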